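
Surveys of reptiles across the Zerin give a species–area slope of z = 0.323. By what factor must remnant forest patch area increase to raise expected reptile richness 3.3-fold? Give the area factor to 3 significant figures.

(A₂/A₁)^0.323 = 3.3, so A₂/A₁ = 3.3^(1/0.323) = 3.3^3.096
ln(A₂/A₁) = ln 3.3 / 0.323 = 1.1939 / 0.323 = 3.6964
A₂/A₁ = e^3.6964 ≈ 40.3

40.3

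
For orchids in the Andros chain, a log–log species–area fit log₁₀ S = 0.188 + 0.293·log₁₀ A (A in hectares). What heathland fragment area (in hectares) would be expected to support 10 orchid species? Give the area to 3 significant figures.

591 hectares

10 = 1.542 × A^0.293  ⇒  A^0.293 = 10/1.542 = 6.486
ln A = ln(6.486) / 0.293 = 1.8697 / 0.293 = 6.3812
A = e^6.3812 ≈ 590.7 hectares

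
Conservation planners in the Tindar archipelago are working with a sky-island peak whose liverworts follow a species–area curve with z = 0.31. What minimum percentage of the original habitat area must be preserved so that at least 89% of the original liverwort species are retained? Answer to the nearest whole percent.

Need (A_new/A_old)^0.31 = 0.89, so A_new/A_old = 0.89^(1/0.31) = 0.89^3.226
ln(A_new/A_old) = ln 0.89 / 0.31 = -0.1165 / 0.31 = -0.3759
A_new/A_old = e^-0.3759 ≈ 0.6867

69%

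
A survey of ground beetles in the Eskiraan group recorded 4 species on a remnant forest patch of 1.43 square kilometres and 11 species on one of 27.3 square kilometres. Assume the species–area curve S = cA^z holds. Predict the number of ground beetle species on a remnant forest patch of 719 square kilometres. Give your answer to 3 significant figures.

33.8

z = ln(11/4) / ln(27.3/1.43) = 1.0116 / 2.9492 = 0.3430
c = 4 / 1.43^0.3430 = 4 / 1.131 = 3.538
S₃ = 3.538 × 719^0.3430 = 3.538 × 9.547 ≈ 33.78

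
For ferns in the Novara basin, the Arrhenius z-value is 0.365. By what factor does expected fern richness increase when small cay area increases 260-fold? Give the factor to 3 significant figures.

S₂/S₁ = (A₂/A₁)^z = 260^0.365
ln(S₂/S₁) = 0.365 × ln 260 = 0.365 × 5.5607 = 2.0296
S₂/S₁ = e^2.0296 ≈ 7.611

7.61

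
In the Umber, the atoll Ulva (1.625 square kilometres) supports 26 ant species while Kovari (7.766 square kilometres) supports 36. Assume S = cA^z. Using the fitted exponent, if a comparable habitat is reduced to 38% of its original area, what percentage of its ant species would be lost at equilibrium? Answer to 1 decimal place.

z = ln(36/26) / ln(7.766/1.625) = 0.3254 / 1.5642 = 0.2080
S_new/S_old = (A_new/A_old)^z = 0.38^0.2080 = exp(0.2080 × -0.9676) = 0.8177
Fraction lost = 1 − 0.8177 = 0.1823

18.2%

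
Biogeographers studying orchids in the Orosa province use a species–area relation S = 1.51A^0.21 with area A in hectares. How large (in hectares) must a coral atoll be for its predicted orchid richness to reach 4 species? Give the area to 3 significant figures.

103 hectares

4 = 1.51 × A^0.21  ⇒  A^0.21 = 4/1.51 = 2.649
ln A = ln(2.649) / 0.21 = 0.9742 / 0.21 = 4.6390
A = e^4.6390 ≈ 103.4 hectares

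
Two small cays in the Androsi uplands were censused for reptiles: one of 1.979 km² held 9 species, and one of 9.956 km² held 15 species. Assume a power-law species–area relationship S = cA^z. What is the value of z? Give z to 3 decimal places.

Taking logs: ln S = ln c + z ln A, so z = (ln S₂ − ln S₁)/(ln A₂ − ln A₁).
z = ln(15/9) / ln(9.956/1.979) = ln(1.667) / ln(5.031) = 0.5108 / 1.6156 = 0.3162

0.316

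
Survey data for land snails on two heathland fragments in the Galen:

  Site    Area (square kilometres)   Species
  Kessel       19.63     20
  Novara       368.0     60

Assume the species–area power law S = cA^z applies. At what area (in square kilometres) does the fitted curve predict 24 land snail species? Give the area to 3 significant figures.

z = ln(60/20) / ln(368/19.63) = 1.0986 / 2.9310 = 0.3748
c = 20 / 19.63^0.3748 = 20 / 3.052 = 6.553
A = (24/6.553)^(1/0.3748) ⇒ ln A = ln(3.663)/0.3748 = 3.4635
A = e^3.4635 ≈ 31.93 square kilometres

31.9 square kilometres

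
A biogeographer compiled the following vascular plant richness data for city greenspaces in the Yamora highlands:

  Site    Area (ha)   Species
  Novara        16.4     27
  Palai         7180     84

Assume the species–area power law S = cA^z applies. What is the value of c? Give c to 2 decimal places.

z = ln(S₂/S₁) / ln(A₂/A₁) = ln(84/27) / ln(7180/16.4) = 1.1350 / 6.0818 = 0.1866
c = S₁ / A₁^z = 27 / 16.4^0.1866 = 27 / 1.685 = 16.02

16.02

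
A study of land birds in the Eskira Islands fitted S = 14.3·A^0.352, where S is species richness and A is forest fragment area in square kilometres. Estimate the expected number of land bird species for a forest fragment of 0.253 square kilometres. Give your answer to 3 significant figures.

S = 14.3 × 0.253^0.352
ln S = ln 14.3 + 0.352 × ln 0.253 = 2.6603 + 0.352 × -1.3744 = 2.1765
S = e^2.1765 ≈ 8.815

8.82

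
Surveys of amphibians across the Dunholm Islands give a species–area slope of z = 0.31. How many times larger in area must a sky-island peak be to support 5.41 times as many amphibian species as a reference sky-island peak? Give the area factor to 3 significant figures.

(A₂/A₁)^0.31 = 5.41, so A₂/A₁ = 5.41^(1/0.31) = 5.41^3.226
ln(A₂/A₁) = ln 5.41 / 0.31 = 1.6882 / 0.31 = 5.4460
A₂/A₁ = e^5.4460 ≈ 231.8

232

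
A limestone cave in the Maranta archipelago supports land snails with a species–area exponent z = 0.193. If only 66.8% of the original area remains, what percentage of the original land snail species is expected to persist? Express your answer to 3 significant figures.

S_new/S_old = (A_new/A_old)^z = 0.668^0.193
= exp(0.193 × ln 0.668) = exp(0.193 × -0.4035) = exp(-0.0779) ≈ 0.9251

92.5%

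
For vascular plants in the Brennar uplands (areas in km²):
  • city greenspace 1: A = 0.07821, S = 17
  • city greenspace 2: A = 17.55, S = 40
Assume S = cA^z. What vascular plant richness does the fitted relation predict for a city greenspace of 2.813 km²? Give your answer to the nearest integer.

30

z = ln(40/17) / ln(17.55/0.07821) = 0.8557 / 5.4134 = 0.1581
c = 17 / 0.07821^0.1581 = 17 / 0.6684 = 25.43
S₃ = 25.43 × 2.813^0.1581 = 25.43 × 1.178 ≈ 29.95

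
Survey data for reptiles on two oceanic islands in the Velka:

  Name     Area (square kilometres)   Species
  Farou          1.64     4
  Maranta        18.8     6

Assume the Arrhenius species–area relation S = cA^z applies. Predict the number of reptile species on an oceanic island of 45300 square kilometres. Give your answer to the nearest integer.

z = ln(6/4) / ln(18.8/1.64) = 0.4055 / 2.4392 = 0.1662
c = 4 / 1.64^0.1662 = 4 / 1.086 = 3.684
S₃ = 3.684 × 45300^0.1662 = 3.684 × 5.943 ≈ 21.89

22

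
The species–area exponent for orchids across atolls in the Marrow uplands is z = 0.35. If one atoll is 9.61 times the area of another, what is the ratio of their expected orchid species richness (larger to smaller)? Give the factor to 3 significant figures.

2.21

S₂/S₁ = (A₂/A₁)^z = 9.61^0.35
ln(S₂/S₁) = 0.35 × ln 9.61 = 0.35 × 2.2628 = 0.7920
S₂/S₁ = e^0.7920 ≈ 2.208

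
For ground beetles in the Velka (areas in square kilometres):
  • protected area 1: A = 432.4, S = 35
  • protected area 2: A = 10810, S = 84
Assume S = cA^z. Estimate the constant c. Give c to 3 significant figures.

z = ln(S₂/S₁) / ln(A₂/A₁) = ln(84/35) / ln(10810/432.4) = 0.8755 / 3.2189 = 0.2720
c = S₁ / A₁^z = 35 / 432.4^0.2720 = 35 / 5.211 = 6.717

6.72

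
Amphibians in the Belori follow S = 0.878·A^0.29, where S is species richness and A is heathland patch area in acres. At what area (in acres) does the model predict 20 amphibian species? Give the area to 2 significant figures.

48000 acres

20 = 0.878 × A^0.29  ⇒  A^0.29 = 20/0.878 = 22.78
ln A = ln(22.78) / 0.29 = 3.1258 / 0.29 = 10.7788
A = e^10.7788 ≈ 47991 acres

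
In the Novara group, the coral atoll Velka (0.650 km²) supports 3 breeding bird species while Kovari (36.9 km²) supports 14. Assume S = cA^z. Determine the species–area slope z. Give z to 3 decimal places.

0.381

Taking logs: ln S = ln c + z ln A, so z = (ln S₂ − ln S₁)/(ln A₂ − ln A₁).
z = ln(14/3) / ln(36.9/0.65) = ln(4.667) / ln(56.77) = 1.5404 / 4.0390 = 0.3814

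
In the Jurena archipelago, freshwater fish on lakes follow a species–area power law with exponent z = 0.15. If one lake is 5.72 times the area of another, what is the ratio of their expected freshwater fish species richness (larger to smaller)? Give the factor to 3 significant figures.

S₂/S₁ = (A₂/A₁)^z = 5.72^0.15
ln(S₂/S₁) = 0.15 × ln 5.72 = 0.15 × 1.7440 = 0.2616
S₂/S₁ = e^0.2616 ≈ 1.299

1.30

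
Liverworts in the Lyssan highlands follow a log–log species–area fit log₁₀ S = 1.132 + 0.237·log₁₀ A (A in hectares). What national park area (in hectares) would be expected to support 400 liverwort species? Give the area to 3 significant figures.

400 = 13.55 × A^0.237  ⇒  A^0.237 = 400/13.55 = 29.52
ln A = ln(29.52) / 0.237 = 3.3849 / 0.237 = 14.2824
A = e^14.2824 ≈ 1595088 hectares

1600000 hectares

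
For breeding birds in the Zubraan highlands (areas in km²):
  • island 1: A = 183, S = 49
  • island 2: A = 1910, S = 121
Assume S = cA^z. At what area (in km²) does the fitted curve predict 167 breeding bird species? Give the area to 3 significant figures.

z = ln(121/49) / ln(1910/183) = 0.9040 / 2.3454 = 0.3854
c = 49 / 183^0.3854 = 49 / 7.447 = 6.579
A = (167/6.579)^(1/0.3854) ⇒ ln A = ln(25.38)/0.3854 = 8.3908
A = e^8.3908 ≈ 4406 km²

4410 km²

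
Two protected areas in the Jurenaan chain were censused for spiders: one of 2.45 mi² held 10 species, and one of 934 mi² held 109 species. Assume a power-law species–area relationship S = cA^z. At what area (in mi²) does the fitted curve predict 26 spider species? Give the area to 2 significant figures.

z = ln(109/10) / ln(934/2.45) = 2.3888 / 5.9434 = 0.4019
c = 10 / 2.45^0.4019 = 10 / 1.434 = 6.976
A = (26/6.976)^(1/0.4019) ⇒ ln A = ln(3.727)/0.4019 = 3.2735
A = e^3.2735 ≈ 26.4 mi²

26 mi²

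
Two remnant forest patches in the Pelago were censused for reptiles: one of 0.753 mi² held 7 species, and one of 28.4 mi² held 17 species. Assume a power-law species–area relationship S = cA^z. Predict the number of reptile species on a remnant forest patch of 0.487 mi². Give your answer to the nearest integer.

z = ln(17/7) / ln(28.4/0.753) = 0.8873 / 3.6301 = 0.2444
c = 7 / 0.753^0.2444 = 7 / 0.933 = 7.503
S₃ = 7.503 × 0.487^0.2444 = 7.503 × 0.8387 ≈ 6.293

6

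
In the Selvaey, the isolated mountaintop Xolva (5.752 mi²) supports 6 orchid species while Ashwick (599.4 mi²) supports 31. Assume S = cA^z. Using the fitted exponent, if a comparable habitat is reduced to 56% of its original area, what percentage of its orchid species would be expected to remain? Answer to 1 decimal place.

81.5%

z = ln(31/6) / ln(599.4/5.752) = 1.6422 / 4.6464 = 0.3534
S_new/S_old = (A_new/A_old)^z = 0.56^0.3534 = exp(0.3534 × -0.5798) = 0.8147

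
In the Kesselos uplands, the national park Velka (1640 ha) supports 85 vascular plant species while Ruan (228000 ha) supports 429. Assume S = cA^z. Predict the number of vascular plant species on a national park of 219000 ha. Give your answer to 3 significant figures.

z = ln(429/85) / ln(228000/1640) = 1.6188 / 4.9346 = 0.3280
c = 85 / 1640^0.3280 = 85 / 11.34 = 7.495
S₃ = 7.495 × 219000^0.3280 = 7.495 × 56.48 ≈ 423.4

423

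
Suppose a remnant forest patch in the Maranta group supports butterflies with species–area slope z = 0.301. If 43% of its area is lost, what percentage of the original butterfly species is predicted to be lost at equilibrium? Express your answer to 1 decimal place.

S_new/S_old = (A_new/A_old)^z = 0.57^0.301
= exp(0.301 × ln 0.57) = exp(0.301 × -0.5621) = exp(-0.1692) ≈ 0.8443
Fraction lost = 1 − 0.8443 = 0.1557

15.6%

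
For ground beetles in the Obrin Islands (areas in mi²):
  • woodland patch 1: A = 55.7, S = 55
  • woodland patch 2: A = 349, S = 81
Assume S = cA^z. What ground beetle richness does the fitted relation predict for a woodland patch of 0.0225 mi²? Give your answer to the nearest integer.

z = ln(81/55) / ln(349/55.7) = 0.3871 / 1.8351 = 0.2110
c = 55 / 55.7^0.2110 = 55 / 2.335 = 23.55
S₃ = 23.55 × 0.0225^0.2110 = 23.55 × 0.4491 ≈ 10.58

11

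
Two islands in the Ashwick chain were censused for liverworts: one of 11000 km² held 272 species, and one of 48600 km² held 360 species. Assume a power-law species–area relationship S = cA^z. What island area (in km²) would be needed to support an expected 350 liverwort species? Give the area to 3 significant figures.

41900 km²

z = ln(360/272) / ln(48600/11000) = 0.2803 / 1.4857 = 0.1887
c = 272 / 11000^0.1887 = 272 / 5.787 = 47
A = (350/47)^(1/0.1887) ⇒ ln A = ln(7.447)/0.1887 = 10.6421
A = e^10.6421 ≈ 41859 km²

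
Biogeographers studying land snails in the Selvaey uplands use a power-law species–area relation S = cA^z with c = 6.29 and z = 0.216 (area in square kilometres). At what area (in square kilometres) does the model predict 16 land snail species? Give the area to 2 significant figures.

16 = 6.29 × A^0.216  ⇒  A^0.216 = 16/6.29 = 2.544
ln A = ln(2.544) / 0.216 = 0.9336 / 0.216 = 4.3224
A = e^4.3224 ≈ 75.37 square kilometres

75 square kilometres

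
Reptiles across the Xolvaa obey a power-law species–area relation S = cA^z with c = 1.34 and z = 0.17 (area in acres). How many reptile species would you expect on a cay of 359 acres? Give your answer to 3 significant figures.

S = 1.34 × 359^0.17
ln S = ln 1.34 + 0.17 × ln 359 = 0.2927 + 0.17 × 5.8833 = 1.2928
S = e^1.2928 ≈ 3.643

3.64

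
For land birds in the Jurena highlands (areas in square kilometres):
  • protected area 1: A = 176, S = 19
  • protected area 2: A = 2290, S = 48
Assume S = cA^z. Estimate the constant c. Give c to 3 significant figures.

2.94

z = ln(S₂/S₁) / ln(A₂/A₁) = ln(48/19) / ln(2290/176) = 0.9268 / 2.5658 = 0.3612
c = S₁ / A₁^z = 19 / 176^0.3612 = 19 / 6.472 = 2.936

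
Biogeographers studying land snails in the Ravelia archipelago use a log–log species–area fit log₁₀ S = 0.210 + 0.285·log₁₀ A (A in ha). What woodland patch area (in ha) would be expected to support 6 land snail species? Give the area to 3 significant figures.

6 = 1.622 × A^0.285  ⇒  A^0.285 = 6/1.622 = 3.7
ln A = ln(3.7) / 0.285 = 1.3082 / 0.285 = 4.5902
A = e^4.5902 ≈ 98.52 ha

98.5 ha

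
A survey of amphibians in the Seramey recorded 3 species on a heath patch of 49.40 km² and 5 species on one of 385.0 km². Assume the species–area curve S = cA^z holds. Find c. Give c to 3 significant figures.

z = ln(S₂/S₁) / ln(A₂/A₁) = ln(5/3) / ln(385/49.4) = 0.5108 / 2.0533 = 0.2488
c = S₁ / A₁^z = 3 / 49.4^0.2488 = 3 / 2.639 = 1.137

1.14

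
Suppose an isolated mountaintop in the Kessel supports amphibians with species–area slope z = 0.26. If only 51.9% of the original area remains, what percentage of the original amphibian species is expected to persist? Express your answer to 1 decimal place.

S_new/S_old = (A_new/A_old)^z = 0.519^0.26
= exp(0.26 × ln 0.519) = exp(0.26 × -0.6559) = exp(-0.1705) ≈ 0.8432

84.3%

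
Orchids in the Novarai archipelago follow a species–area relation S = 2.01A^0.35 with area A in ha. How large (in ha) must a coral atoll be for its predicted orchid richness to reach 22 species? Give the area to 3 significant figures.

22 = 2.01 × A^0.35  ⇒  A^0.35 = 22/2.01 = 10.95
ln A = ln(10.95) / 0.35 = 2.3929 / 0.35 = 6.8369
A = e^6.8369 ≈ 931.6 ha

932 ha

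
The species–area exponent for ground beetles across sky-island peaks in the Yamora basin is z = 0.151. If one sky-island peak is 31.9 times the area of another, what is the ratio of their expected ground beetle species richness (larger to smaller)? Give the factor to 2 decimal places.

S₂/S₁ = (A₂/A₁)^z = 31.9^0.151
ln(S₂/S₁) = 0.151 × ln 31.9 = 0.151 × 3.4626 = 0.5229
S₂/S₁ = e^0.5229 ≈ 1.687

1.69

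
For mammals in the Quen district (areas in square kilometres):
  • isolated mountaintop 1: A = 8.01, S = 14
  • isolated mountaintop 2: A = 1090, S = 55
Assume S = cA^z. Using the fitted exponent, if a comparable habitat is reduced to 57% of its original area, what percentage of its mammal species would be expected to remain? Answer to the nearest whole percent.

z = ln(55/14) / ln(1090/8.01) = 1.3683 / 4.9132 = 0.2785
S_new/S_old = (A_new/A_old)^z = 0.57^0.2785 = exp(0.2785 × -0.5621) = 0.8551

86%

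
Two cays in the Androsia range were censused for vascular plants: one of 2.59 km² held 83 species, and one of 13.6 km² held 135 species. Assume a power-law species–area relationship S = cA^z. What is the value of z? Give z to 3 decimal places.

Taking logs: ln S = ln c + z ln A, so z = (ln S₂ − ln S₁)/(ln A₂ − ln A₁).
z = ln(135/83) / ln(13.6/2.59) = ln(1.627) / ln(5.251) = 0.4864 / 1.6584 = 0.2933

0.293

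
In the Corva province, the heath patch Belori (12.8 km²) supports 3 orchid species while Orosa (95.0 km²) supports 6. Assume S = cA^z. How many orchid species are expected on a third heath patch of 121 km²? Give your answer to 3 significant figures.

z = ln(6/3) / ln(95/12.8) = 0.6931 / 2.0044 = 0.3458
c = 3 / 12.8^0.3458 = 3 / 2.415 = 1.242
S₃ = 1.242 × 121^0.3458 = 1.242 × 5.251 ≈ 6.524

6.52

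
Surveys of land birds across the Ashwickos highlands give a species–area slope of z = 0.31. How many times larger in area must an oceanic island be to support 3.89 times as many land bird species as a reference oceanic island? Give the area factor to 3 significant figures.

80.0

(A₂/A₁)^0.31 = 3.89, so A₂/A₁ = 3.89^(1/0.31) = 3.89^3.226
ln(A₂/A₁) = ln 3.89 / 0.31 = 1.3584 / 0.31 = 4.3820
A₂/A₁ = e^4.3820 ≈ 80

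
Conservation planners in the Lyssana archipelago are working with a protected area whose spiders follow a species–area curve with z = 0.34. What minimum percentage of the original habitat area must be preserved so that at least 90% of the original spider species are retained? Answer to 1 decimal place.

Need (A_new/A_old)^0.34 = 0.9, so A_new/A_old = 0.9^(1/0.34) = 0.9^2.941
ln(A_new/A_old) = ln 0.9 / 0.34 = -0.1054 / 0.34 = -0.3099
A_new/A_old = e^-0.3099 ≈ 0.7335

73.4%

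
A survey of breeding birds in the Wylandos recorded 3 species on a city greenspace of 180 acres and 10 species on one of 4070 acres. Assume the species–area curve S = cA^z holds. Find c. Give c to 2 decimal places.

0.40

z = ln(S₂/S₁) / ln(A₂/A₁) = ln(10/3) / ln(4070/180) = 1.2040 / 3.1184 = 0.3861
c = S₁ / A₁^z = 3 / 180^0.3861 = 3 / 7.425 = 0.404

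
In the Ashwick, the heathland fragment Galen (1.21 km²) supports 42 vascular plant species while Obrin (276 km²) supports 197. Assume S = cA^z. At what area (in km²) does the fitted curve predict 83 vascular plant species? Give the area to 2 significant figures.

13 km²

z = ln(197/42) / ln(276/1.21) = 1.5455 / 5.4298 = 0.2846
c = 42 / 1.21^0.2846 = 42 / 1.056 = 39.78
A = (83/39.78)^(1/0.2846) ⇒ ln A = ln(2.086)/0.2846 = 2.5837
A = e^2.5837 ≈ 13.25 km²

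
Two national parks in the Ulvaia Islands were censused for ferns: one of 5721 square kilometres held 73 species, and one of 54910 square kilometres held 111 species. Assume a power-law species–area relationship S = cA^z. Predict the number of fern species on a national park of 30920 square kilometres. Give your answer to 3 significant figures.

99.8

z = ln(111/73) / ln(54910/5721) = 0.4191 / 2.2616 = 0.1853
c = 73 / 5721^0.1853 = 73 / 4.969 = 14.69
S₃ = 14.69 × 30920^0.1853 = 14.69 × 6.793 ≈ 99.79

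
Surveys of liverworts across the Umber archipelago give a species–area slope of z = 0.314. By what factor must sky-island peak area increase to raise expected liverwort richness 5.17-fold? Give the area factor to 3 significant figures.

187

(A₂/A₁)^0.314 = 5.17, so A₂/A₁ = 5.17^(1/0.314) = 5.17^3.185
ln(A₂/A₁) = ln 5.17 / 0.314 = 1.6429 / 0.314 = 5.2321
A₂/A₁ = e^5.2321 ≈ 187.2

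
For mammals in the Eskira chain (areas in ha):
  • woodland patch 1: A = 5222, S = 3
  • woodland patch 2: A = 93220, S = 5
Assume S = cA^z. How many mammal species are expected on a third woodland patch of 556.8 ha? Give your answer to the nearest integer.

2

z = ln(5/3) / ln(93220/5222) = 0.5108 / 2.8821 = 0.1772
c = 3 / 5222^0.1772 = 3 / 4.56 = 0.6579
S₃ = 0.6579 × 556.8^0.1772 = 0.6579 × 3.067 ≈ 2.018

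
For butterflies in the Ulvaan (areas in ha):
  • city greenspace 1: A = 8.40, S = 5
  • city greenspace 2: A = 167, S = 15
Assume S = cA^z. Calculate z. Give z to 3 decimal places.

0.367

Taking logs: ln S = ln c + z ln A, so z = (ln S₂ − ln S₁)/(ln A₂ − ln A₁).
z = ln(15/5) / ln(167/8.4) = ln(3) / ln(19.88) = 1.0986 / 2.9898 = 0.3675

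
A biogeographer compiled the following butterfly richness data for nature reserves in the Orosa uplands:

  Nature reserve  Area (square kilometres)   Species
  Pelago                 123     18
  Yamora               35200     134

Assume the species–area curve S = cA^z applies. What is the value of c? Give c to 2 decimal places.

z = ln(S₂/S₁) / ln(A₂/A₁) = ln(134/18) / ln(35200/123) = 2.0075 / 5.6566 = 0.3549
c = S₁ / A₁^z = 18 / 123^0.3549 = 18 / 5.517 = 3.263

3.26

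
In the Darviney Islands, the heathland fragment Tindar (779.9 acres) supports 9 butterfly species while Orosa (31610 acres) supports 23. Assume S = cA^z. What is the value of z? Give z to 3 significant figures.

Taking logs: ln S = ln c + z ln A, so z = (ln S₂ − ln S₁)/(ln A₂ − ln A₁).
z = ln(23/9) / ln(31610/779.9) = ln(2.556) / ln(40.53) = 0.9383 / 3.7021 = 0.2534

0.253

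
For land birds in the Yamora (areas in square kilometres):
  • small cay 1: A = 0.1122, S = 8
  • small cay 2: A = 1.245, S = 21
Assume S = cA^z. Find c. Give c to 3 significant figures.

z = ln(S₂/S₁) / ln(A₂/A₁) = ln(21/8) / ln(1.245/0.1122) = 0.9651 / 2.4066 = 0.4010
c = S₁ / A₁^z = 8 / 0.1122^0.4010 = 8 / 0.4159 = 19.23

19.2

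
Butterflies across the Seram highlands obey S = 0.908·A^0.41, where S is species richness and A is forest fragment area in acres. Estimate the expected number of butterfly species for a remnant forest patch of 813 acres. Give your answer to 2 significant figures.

14

S = 0.908 × 813^0.41
ln S = ln 0.908 + 0.41 × ln 813 = -0.0965 + 0.41 × 6.7007 = 2.6508
S = e^2.6508 ≈ 14.17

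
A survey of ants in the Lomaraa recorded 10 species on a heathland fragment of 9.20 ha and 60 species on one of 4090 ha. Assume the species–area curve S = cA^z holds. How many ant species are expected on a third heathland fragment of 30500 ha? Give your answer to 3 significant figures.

108

z = ln(60/10) / ln(4090/9.2) = 1.7918 / 6.0971 = 0.2939
c = 10 / 9.2^0.2939 = 10 / 1.92 = 5.209
S₃ = 5.209 × 30500^0.2939 = 5.209 × 20.79 ≈ 108.3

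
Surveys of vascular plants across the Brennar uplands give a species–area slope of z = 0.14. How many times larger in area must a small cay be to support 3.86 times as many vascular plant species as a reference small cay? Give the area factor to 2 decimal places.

(A₂/A₁)^0.14 = 3.86, so A₂/A₁ = 3.86^(1/0.14) = 3.86^7.143
ln(A₂/A₁) = ln 3.86 / 0.14 = 1.3507 / 0.14 = 9.6476
A₂/A₁ = e^9.6476 ≈ 15485

15484.93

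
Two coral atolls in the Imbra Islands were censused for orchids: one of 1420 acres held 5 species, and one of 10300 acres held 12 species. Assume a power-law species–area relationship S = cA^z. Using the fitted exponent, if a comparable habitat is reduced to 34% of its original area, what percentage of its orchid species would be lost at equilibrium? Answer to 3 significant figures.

z = ln(12/5) / ln(10300/1420) = 0.8755 / 1.9815 = 0.4418
S_new/S_old = (A_new/A_old)^z = 0.34^0.4418 = exp(0.4418 × -1.0788) = 0.6209
Fraction lost = 1 − 0.6209 = 0.3791

37.9%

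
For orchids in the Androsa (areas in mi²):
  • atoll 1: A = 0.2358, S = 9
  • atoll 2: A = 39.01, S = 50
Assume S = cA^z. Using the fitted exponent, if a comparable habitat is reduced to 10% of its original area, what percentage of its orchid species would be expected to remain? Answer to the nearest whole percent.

z = ln(50/9) / ln(39.01/0.2358) = 1.7148 / 5.1086 = 0.3357
S_new/S_old = (A_new/A_old)^z = 0.1^0.3357 = exp(0.3357 × -2.3026) = 0.4617

46%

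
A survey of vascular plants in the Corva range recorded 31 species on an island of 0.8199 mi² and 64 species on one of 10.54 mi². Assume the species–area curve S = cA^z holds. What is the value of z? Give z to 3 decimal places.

0.284

Taking logs: ln S = ln c + z ln A, so z = (ln S₂ − ln S₁)/(ln A₂ − ln A₁).
z = ln(64/31) / ln(10.54/0.8199) = ln(2.065) / ln(12.86) = 0.7249 / 2.5538 = 0.2839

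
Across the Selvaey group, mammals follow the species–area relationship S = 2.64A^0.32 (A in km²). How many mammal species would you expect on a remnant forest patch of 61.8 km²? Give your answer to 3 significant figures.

9.88

S = 2.64 × 61.8^0.32
ln S = ln 2.64 + 0.32 × ln 61.8 = 0.9708 + 0.32 × 4.1239 = 2.2904
S = e^2.2904 ≈ 9.879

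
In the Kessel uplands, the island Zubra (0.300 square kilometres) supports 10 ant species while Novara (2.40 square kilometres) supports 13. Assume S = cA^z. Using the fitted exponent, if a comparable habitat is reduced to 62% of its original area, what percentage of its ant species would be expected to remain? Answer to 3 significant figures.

z = ln(13/10) / ln(2.4/0.3) = 0.2624 / 2.0794 = 0.1262
S_new/S_old = (A_new/A_old)^z = 0.62^0.1262 = exp(0.1262 × -0.4780) = 0.9415

94.1%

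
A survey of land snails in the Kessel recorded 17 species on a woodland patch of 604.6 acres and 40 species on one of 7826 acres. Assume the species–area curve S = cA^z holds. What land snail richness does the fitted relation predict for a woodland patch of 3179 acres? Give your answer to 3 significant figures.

29.6

z = ln(40/17) / ln(7826/604.6) = 0.8557 / 2.5606 = 0.3342
c = 17 / 604.6^0.3342 = 17 / 8.501 = 2
S₃ = 2 × 3179^0.3342 = 2 × 14.8 ≈ 29.6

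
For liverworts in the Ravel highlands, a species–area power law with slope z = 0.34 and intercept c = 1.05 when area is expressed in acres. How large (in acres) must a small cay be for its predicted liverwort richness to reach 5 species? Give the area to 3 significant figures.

98.5 acres

5 = 1.05 × A^0.34  ⇒  A^0.34 = 5/1.05 = 4.762
ln A = ln(4.762) / 0.34 = 1.5606 / 0.34 = 4.5901
A = e^4.5901 ≈ 98.51 acres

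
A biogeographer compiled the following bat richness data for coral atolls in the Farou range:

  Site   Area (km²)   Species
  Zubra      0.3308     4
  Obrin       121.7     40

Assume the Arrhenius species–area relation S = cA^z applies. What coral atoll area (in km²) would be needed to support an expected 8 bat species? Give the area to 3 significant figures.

z = ln(40/4) / ln(121.7/0.3308) = 2.3026 / 5.9078 = 0.3898
c = 4 / 0.3308^0.3898 = 4 / 0.6498 = 6.156
A = (8/6.156)^(1/0.3898) ⇒ ln A = ln(1.3)/0.3898 = 0.6722
A = e^0.6722 ≈ 1.959 km²

1.96 km²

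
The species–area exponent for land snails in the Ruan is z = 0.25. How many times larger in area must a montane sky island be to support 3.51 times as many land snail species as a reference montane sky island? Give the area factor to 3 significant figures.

(A₂/A₁)^0.25 = 3.51, so A₂/A₁ = 3.51^(1/0.25) = 3.51^4
ln(A₂/A₁) = ln 3.51 / 0.25 = 1.2556 / 0.25 = 5.0225
A₂/A₁ = e^5.0225 ≈ 151.8

152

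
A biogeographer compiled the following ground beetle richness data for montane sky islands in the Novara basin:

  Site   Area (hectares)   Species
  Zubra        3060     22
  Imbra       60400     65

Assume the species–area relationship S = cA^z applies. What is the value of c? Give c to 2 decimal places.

z = ln(S₂/S₁) / ln(A₂/A₁) = ln(65/22) / ln(60400/3060) = 1.0833 / 2.9826 = 0.3632
c = S₁ / A₁^z = 22 / 3060^0.3632 = 22 / 18.45 = 1.192

1.19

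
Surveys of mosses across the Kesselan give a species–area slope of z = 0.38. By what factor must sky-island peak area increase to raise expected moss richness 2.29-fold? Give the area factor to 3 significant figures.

8.85

(A₂/A₁)^0.38 = 2.29, so A₂/A₁ = 2.29^(1/0.38) = 2.29^2.632
ln(A₂/A₁) = ln 2.29 / 0.38 = 0.8286 / 0.38 = 2.1804
A₂/A₁ = e^2.1804 ≈ 8.85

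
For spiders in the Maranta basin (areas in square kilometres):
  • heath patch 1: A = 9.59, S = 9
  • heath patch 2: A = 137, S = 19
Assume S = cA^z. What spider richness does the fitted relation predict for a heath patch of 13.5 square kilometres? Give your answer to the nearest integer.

z = ln(19/9) / ln(137/9.59) = 0.7472 / 2.6593 = 0.2810
c = 9 / 9.59^0.2810 = 9 / 1.887 = 4.768
S₃ = 4.768 × 13.5^0.2810 = 4.768 × 2.078 ≈ 9.908

10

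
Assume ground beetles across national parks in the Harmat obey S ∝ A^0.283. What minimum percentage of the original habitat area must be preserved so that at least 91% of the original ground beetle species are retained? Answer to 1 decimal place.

71.7%

Need (A_new/A_old)^0.283 = 0.91, so A_new/A_old = 0.91^(1/0.283) = 0.91^3.534
ln(A_new/A_old) = ln 0.91 / 0.283 = -0.0943 / 0.283 = -0.3333
A_new/A_old = e^-0.3333 ≈ 0.7166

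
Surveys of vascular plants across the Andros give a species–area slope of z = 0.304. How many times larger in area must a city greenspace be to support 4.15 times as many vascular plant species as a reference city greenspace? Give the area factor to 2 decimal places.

107.91

(A₂/A₁)^0.304 = 4.15, so A₂/A₁ = 4.15^(1/0.304) = 4.15^3.289
ln(A₂/A₁) = ln 4.15 / 0.304 = 1.4231 / 0.304 = 4.6813
A₂/A₁ = e^4.6813 ≈ 107.9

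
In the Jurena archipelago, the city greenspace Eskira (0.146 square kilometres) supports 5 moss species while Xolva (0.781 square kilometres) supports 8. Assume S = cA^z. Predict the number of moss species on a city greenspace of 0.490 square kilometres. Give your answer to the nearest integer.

7

z = ln(8/5) / ln(0.781/0.146) = 0.4700 / 1.6770 = 0.2803
c = 5 / 0.146^0.2803 = 5 / 0.5832 = 8.574
S₃ = 8.574 × 0.49^0.2803 = 8.574 × 0.8188 ≈ 7.02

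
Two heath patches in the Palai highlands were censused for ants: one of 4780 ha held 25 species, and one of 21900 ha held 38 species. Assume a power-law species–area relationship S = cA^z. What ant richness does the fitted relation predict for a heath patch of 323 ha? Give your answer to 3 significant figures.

z = ln(38/25) / ln(21900/4780) = 0.4187 / 1.5220 = 0.2751
c = 25 / 4780^0.2751 = 25 / 10.28 = 2.431
S₃ = 2.431 × 323^0.2751 = 2.431 × 4.901 ≈ 11.91

11.9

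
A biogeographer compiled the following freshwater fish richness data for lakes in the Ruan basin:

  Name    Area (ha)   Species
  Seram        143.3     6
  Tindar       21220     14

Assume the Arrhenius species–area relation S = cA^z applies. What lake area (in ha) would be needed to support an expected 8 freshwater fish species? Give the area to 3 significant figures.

z = ln(14/6) / ln(21220/143.3) = 0.8473 / 4.9978 = 0.1695
c = 6 / 143.3^0.1695 = 6 / 2.32 = 2.586
A = (8/2.586)^(1/0.1695) ⇒ ln A = ln(3.094)/0.1695 = 6.6618
A = e^6.6618 ≈ 782 ha

782 ha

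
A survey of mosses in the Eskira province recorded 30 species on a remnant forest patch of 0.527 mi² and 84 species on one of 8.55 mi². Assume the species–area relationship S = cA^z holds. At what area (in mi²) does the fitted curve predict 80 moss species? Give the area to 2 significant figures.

z = ln(84/30) / ln(8.55/0.527) = 1.0296 / 2.7865 = 0.3695
c = 30 / 0.527^0.3695 = 30 / 0.7892 = 38.01
A = (80/38.01)^(1/0.3695) ⇒ ln A = ln(2.105)/0.3695 = 2.0139
A = e^2.0139 ≈ 7.492 mi²

7.5 mi²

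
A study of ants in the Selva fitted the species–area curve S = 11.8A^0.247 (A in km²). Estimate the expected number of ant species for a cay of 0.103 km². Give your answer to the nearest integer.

7

S = 11.8 × 0.103^0.247
ln S = ln 11.8 + 0.247 × ln 0.103 = 2.4681 + 0.247 × -2.2730 = 1.9067
S = e^1.9067 ≈ 6.731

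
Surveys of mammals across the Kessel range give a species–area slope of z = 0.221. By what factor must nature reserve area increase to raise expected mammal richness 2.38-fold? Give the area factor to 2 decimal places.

50.58

(A₂/A₁)^0.221 = 2.38, so A₂/A₁ = 2.38^(1/0.221) = 2.38^4.525
ln(A₂/A₁) = ln 2.38 / 0.221 = 0.8671 / 0.221 = 3.9235
A₂/A₁ = e^3.9235 ≈ 50.58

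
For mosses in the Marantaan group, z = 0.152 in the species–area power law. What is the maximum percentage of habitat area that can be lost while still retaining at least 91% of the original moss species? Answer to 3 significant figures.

46.2%

Need (A_new/A_old)^0.152 = 0.91, so A_new/A_old = 0.91^(1/0.152) = 0.91^6.579
ln(A_new/A_old) = ln 0.91 / 0.152 = -0.0943 / 0.152 = -0.6205
A_new/A_old = e^-0.6205 ≈ 0.5377
Fraction that can be lost = 1 − 0.5377 = 0.4623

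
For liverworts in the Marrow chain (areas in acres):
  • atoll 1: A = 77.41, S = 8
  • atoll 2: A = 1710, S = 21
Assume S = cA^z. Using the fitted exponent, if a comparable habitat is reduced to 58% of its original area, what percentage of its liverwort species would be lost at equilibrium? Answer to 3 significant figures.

15.6%

z = ln(21/8) / ln(1710/77.41) = 0.9651 / 3.0951 = 0.3118
S_new/S_old = (A_new/A_old)^z = 0.58^0.3118 = exp(0.3118 × -0.5447) = 0.8438
Fraction lost = 1 − 0.8438 = 0.1562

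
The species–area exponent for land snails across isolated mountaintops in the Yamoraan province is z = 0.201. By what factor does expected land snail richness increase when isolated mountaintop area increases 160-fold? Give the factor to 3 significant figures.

S₂/S₁ = (A₂/A₁)^z = 160^0.201
ln(S₂/S₁) = 0.201 × ln 160 = 0.201 × 5.0752 = 1.0201
S₂/S₁ = e^1.0201 ≈ 2.773

2.77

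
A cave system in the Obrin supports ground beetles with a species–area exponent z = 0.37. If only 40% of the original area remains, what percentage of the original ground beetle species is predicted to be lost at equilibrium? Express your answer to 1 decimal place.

S_new/S_old = (A_new/A_old)^z = 0.4^0.37
= exp(0.37 × ln 0.4) = exp(0.37 × -0.9163) = exp(-0.3390) ≈ 0.7125
Fraction lost = 1 − 0.7125 = 0.2875

28.8%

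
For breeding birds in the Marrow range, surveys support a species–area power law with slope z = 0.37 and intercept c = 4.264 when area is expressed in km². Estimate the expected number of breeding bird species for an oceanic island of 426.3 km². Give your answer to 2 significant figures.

40

S = 4.264 × 426.3^0.37 = 4.264 × 9.397 ≈ 40.07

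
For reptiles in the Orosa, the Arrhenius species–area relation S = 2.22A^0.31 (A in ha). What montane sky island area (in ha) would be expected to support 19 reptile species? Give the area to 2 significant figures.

1000 ha

19 = 2.22 × A^0.31  ⇒  A^0.31 = 19/2.22 = 8.559
ln A = ln(8.559) / 0.31 = 2.1469 / 0.31 = 6.9256
A = e^6.9256 ≈ 1018 ha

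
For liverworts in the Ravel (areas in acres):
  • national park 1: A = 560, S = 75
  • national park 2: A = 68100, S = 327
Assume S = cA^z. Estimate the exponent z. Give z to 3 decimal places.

Taking logs: ln S = ln c + z ln A, so z = (ln S₂ − ln S₁)/(ln A₂ − ln A₁).
z = ln(327/75) / ln(68100/560) = ln(4.36) / ln(121.6) = 1.4725 / 4.8008 = 0.3067

0.307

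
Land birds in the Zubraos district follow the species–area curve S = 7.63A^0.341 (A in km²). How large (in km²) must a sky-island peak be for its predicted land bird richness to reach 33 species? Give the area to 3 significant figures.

33 = 7.63 × A^0.341  ⇒  A^0.341 = 33/7.63 = 4.325
ln A = ln(4.325) / 0.341 = 1.4644 / 0.341 = 4.2945
A = e^4.2945 ≈ 73.29 km²

73.3 km²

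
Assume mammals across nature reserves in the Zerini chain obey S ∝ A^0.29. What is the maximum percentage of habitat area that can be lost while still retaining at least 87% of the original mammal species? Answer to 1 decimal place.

Need (A_new/A_old)^0.29 = 0.87, so A_new/A_old = 0.87^(1/0.29) = 0.87^3.448
ln(A_new/A_old) = ln 0.87 / 0.29 = -0.1393 / 0.29 = -0.4802
A_new/A_old = e^-0.4802 ≈ 0.6187
Fraction that can be lost = 1 − 0.6187 = 0.3813

38.1%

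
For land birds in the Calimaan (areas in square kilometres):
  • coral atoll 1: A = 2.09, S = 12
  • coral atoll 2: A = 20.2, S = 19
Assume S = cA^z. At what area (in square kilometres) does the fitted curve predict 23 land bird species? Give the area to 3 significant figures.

51.9 square kilometres

z = ln(19/12) / ln(20.2/2.09) = 0.4595 / 2.2685 = 0.2026
c = 12 / 2.09^0.2026 = 12 / 1.161 = 10.34
A = (23/10.34)^(1/0.2026) ⇒ ln A = ln(2.225)/0.2026 = 3.9488
A = e^3.9488 ≈ 51.88 square kilometres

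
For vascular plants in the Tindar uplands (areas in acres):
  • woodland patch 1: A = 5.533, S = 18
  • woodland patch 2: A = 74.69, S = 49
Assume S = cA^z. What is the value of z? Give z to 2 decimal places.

0.38

Taking logs: ln S = ln c + z ln A, so z = (ln S₂ − ln S₁)/(ln A₂ − ln A₁).
z = ln(49/18) / ln(74.69/5.533) = ln(2.722) / ln(13.5) = 1.0014 / 2.6026 = 0.3848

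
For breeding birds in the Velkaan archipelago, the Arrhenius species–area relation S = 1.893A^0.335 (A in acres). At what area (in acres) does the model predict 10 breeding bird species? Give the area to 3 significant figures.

144 acres

10 = 1.893 × A^0.335  ⇒  A^0.335 = 10/1.893 = 5.283
ln A = ln(5.283) / 0.335 = 1.6644 / 0.335 = 4.9684
A = e^4.9684 ≈ 143.8 acres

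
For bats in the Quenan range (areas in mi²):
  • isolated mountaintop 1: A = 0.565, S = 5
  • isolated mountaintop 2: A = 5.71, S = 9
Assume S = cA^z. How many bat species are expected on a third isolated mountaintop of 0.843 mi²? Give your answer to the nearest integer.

6

z = ln(9/5) / ln(5.71/0.565) = 0.5878 / 2.3131 = 0.2541
c = 5 / 0.565^0.2541 = 5 / 0.865 = 5.781
S₃ = 5.781 × 0.843^0.2541 = 5.781 × 0.9575 ≈ 5.535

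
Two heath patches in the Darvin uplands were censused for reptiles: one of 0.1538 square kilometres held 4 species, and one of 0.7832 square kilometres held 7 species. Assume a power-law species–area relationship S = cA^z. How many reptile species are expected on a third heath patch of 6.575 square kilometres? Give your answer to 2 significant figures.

15

z = ln(7/4) / ln(0.7832/0.1538) = 0.5596 / 1.6277 = 0.3438
c = 4 / 0.1538^0.3438 = 4 / 0.5254 = 7.614
S₃ = 7.614 × 6.575^0.3438 = 7.614 × 1.911 ≈ 14.55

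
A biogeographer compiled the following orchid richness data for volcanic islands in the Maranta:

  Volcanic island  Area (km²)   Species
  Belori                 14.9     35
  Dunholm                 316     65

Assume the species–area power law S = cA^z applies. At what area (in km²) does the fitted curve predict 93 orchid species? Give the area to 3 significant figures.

z = ln(65/35) / ln(316/14.9) = 0.6190 / 3.0544 = 0.2027
c = 35 / 14.9^0.2027 = 35 / 1.729 = 20.24
A = (93/20.24)^(1/0.2027) ⇒ ln A = ln(4.594)/0.2027 = 7.5232
A = e^7.5232 ≈ 1850 km²

1850 km²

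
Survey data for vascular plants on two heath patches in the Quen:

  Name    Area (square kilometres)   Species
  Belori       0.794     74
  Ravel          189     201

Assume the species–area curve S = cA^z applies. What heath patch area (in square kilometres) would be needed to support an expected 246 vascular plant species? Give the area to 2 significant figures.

z = ln(201/74) / ln(189/0.794) = 0.9992 / 5.4724 = 0.1826
c = 74 / 0.794^0.1826 = 74 / 0.9588 = 77.18
A = (246/77.18)^(1/0.1826) ⇒ ln A = ln(3.187)/0.1826 = 6.3482
A = e^6.3482 ≈ 571.4 square kilometres

570 square kilometres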